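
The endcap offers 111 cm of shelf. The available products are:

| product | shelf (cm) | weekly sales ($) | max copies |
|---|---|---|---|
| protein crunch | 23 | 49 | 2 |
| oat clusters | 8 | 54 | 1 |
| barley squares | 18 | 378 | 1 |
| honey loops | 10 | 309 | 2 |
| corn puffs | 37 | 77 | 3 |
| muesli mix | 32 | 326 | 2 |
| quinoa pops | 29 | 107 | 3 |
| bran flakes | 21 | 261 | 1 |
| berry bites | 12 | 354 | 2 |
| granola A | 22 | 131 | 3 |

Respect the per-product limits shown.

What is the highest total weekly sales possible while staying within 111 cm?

The ratio heuristic lands on oat clusters + barley squares + 2×honey loops + bran flakes + 2×berry bites (2019) but leaves 20 cm idle.
The 8 cm tied up in oat clusters is better spent on granola A — total rises to 2096 (105 cm).
Nothing else within 111 cm beats 2096.

2096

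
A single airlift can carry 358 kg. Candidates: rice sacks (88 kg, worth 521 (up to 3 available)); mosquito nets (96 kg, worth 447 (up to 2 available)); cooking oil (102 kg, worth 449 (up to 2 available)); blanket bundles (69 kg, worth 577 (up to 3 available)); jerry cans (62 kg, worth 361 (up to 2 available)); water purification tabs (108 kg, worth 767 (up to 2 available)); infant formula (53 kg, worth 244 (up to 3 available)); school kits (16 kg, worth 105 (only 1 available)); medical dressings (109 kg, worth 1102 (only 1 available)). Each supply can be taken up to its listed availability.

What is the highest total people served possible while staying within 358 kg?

3023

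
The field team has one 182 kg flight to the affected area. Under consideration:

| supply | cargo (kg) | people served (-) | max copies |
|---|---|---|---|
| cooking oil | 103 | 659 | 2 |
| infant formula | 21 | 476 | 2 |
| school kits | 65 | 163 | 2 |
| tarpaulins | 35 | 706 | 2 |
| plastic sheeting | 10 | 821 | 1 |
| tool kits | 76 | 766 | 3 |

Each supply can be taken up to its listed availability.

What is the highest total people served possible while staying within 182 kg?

Greedy by ratio would take 2×infant formula + 2×tarpaulins + plastic sheeting: 122 kg used, total 3185.
Dropping infant formula frees 21 kg; slotting in tool kits (76 kg) lifts the total to 3475 at 177 kg.
The spare 5 kg is too small for any remaining supply, and no exchange beats 3475.

3475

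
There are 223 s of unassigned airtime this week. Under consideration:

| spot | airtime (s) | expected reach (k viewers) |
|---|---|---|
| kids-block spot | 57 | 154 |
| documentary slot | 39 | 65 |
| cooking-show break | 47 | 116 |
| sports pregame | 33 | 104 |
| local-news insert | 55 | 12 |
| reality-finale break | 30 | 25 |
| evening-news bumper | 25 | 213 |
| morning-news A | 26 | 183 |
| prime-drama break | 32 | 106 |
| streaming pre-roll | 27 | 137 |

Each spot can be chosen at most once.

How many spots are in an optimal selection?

6

The maximum expected reach within 223 s is 909.
For example kids-block spot + cooking-show break + evening-news bumper + morning-news A + prime-drama break + streaming pre-roll achieves it, using 214 s.
All optima have 6 spots.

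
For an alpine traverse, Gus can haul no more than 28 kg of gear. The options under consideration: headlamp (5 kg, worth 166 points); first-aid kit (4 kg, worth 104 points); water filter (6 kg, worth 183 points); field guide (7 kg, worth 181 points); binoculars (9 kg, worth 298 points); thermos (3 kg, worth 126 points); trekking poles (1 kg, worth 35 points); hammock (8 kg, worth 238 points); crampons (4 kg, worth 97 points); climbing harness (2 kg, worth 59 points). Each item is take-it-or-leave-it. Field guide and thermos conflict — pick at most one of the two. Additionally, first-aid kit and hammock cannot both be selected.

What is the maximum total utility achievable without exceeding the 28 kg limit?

Filling by ratio: headlamp + water filter + binoculars + thermos + trekking poles + climbing harness for 867, with 2 kg left unused.
Dropping water filter frees 6 kg; slotting in hammock (8 kg) lifts the total to 922 at 28 kg.

922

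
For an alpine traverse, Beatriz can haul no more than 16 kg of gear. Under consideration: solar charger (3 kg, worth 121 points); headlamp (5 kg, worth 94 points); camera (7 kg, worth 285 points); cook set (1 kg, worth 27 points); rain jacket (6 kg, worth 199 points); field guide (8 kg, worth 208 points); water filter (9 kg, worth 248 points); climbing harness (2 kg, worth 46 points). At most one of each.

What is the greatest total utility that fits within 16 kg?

605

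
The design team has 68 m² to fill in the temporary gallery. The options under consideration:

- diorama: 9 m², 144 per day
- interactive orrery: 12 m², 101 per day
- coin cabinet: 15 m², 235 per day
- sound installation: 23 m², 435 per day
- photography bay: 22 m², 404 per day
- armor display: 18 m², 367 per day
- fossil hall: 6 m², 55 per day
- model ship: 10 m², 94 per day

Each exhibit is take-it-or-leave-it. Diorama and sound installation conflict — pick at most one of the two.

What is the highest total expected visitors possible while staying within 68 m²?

Density check — armor display 20.39, sound installation 18.91, photography bay 18.36 are the best per m².
The ratio ordering already packs tightly: sound installation + photography bay + armor display, 63 m², 1206.
Next best is diorama + coin cabinet + photography bay + armor display at 1150 (64 m²) — short by 56.

1206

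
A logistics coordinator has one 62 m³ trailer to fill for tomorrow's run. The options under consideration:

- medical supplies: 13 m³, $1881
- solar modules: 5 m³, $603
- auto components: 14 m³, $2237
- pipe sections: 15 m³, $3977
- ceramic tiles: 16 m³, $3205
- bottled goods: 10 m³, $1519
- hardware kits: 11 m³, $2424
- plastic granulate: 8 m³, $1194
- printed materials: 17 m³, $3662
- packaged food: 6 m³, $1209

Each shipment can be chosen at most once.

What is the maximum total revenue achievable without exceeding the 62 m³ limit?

13268

A density-first pass picks pipe sections + bottled goods + hardware kits + printed materials + packaged food — 12791 at 59 m³.
Replace bottled goods and packaged food with ceramic tiles: the trade gains 477 net, giving 13268 at 59 m³.
Next best is pipe sections + ceramic tiles + plastic granulate + printed materials + packaged food at 13247 (62 m³) — short by 21.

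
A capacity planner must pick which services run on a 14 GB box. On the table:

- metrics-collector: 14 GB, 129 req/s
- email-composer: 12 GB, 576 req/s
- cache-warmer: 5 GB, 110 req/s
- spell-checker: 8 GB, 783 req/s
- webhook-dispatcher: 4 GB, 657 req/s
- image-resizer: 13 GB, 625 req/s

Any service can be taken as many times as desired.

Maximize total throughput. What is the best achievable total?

1971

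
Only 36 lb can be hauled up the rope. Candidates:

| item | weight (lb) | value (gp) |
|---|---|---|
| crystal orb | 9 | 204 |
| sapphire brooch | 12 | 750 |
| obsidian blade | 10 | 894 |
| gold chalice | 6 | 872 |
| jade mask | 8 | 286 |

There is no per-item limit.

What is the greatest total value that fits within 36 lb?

6×gold chalice uses 36 of the 36 lb and totals 5232.

5232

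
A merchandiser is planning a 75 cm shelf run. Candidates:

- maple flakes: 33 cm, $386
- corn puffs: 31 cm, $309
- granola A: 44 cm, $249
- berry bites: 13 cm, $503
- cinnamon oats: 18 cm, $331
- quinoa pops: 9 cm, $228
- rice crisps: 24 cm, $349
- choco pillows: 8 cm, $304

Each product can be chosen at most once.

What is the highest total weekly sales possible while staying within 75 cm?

1715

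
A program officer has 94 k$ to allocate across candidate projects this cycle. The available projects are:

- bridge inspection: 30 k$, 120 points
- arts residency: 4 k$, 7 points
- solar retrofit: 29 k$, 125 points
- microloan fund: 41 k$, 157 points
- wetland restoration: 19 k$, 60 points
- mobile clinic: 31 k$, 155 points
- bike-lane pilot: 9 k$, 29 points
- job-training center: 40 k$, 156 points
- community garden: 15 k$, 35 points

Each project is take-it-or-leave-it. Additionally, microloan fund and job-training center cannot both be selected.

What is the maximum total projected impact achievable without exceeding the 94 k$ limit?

Bridge inspection + arts residency + solar retrofit + mobile clinic uses 94 of the 94 k$ and totals 407.
Nothing else feasible within 94 k$ beats 407.

407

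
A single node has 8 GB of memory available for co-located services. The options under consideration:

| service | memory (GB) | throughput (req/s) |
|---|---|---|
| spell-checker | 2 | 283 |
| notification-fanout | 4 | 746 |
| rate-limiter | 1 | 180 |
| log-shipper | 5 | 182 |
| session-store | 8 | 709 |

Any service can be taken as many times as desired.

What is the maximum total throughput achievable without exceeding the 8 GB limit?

2×notification-fanout uses 8 of the 8 GB and totals 1492.

1492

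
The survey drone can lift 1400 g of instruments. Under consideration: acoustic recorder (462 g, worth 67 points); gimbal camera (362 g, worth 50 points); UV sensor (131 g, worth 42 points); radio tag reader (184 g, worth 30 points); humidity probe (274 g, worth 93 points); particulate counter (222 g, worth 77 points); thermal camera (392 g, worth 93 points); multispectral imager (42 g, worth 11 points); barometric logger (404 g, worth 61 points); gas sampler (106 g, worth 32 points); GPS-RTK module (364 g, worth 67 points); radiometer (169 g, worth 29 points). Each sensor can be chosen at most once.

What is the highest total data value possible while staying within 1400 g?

378

The ratio heuristic lands on UV sensor + humidity probe + particulate counter + thermal camera + multispectral imager + gas sampler + radiometer (377) but leaves 64 g idle.
The 169 g tied up in radiometer is better spent on radio tag reader — total rises to 378 (1351 g).
The closest alternative, UV sensor + humidity probe + particulate counter + thermal camera + multispectral imager + gas sampler + radiometer, reaches only 377.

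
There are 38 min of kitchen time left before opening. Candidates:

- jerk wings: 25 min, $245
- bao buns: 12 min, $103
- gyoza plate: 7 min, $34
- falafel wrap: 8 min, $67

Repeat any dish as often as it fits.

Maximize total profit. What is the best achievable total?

348

Density check — jerk wings 9.80, bao buns 8.58, falafel wrap 8.38 are the best per min.
Jerk wings + bao buns uses 37 of the 38 min and totals 348.
The spare 1 min is too small for any remaining dish, and no exchange beats 348.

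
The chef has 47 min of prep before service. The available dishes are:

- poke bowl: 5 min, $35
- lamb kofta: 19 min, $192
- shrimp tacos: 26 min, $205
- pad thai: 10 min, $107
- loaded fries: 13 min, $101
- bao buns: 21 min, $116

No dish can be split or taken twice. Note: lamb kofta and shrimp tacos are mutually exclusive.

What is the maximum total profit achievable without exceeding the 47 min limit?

435

Density check — pad thai 10.70, lamb kofta 10.11, shrimp tacos 7.88, loaded fries 7.77 are the best per min.
Best packing: poke bowl + lamb kofta + pad thai + loaded fries — 47 min, 435 total.
That's the maximum — no feasible swap from here does better than 435.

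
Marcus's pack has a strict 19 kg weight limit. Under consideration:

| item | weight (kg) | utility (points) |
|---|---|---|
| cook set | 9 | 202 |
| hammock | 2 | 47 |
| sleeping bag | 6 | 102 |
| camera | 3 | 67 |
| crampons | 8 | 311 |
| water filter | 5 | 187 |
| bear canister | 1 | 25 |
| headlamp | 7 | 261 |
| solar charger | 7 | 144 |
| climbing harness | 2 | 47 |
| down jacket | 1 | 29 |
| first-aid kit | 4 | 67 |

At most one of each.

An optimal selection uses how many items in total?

5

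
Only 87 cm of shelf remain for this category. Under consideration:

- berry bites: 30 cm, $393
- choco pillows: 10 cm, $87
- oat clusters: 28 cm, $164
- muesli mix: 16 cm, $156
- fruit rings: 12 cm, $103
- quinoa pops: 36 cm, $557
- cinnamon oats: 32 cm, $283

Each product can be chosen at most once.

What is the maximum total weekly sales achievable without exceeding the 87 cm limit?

1106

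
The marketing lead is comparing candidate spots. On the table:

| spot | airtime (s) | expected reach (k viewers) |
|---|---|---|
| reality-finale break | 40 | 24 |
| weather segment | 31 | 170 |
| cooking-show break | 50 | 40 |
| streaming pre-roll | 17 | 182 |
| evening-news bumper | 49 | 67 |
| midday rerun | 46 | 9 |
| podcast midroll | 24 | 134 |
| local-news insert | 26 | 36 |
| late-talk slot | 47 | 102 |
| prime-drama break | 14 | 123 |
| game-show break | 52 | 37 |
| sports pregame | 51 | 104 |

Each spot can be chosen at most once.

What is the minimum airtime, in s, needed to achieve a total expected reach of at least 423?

Minimise s subject to total expected reach ≥ 423.
Taking streaming pre-roll + podcast midroll + prime-drama break gives 439 (≥ 423) for 55 s.
Any bundle with less than 55 s falls short of 423.

55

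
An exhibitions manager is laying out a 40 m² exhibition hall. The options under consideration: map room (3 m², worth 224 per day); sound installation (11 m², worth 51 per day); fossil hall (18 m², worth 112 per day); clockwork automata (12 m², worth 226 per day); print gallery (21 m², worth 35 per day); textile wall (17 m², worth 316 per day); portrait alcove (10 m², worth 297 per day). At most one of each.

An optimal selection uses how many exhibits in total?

3

Best achievable expected visitors is 839.
clockwork automata + textile wall + portrait alcove hits 839 at 39 m².
All optima have 3 exhibits.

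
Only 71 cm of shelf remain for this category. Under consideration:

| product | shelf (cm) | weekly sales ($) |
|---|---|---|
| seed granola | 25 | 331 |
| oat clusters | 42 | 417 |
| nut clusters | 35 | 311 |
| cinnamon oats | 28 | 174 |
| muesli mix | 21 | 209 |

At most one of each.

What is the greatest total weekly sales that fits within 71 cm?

The ratio heuristic lands on seed granola + muesli mix (540) but leaves 25 cm idle.
Dropping muesli mix frees 21 cm; slotting in oat clusters (42 cm) lifts the total to 748 at 67 cm.
Next best is seed granola + nut clusters at 642 (60 cm) — short by 106.

748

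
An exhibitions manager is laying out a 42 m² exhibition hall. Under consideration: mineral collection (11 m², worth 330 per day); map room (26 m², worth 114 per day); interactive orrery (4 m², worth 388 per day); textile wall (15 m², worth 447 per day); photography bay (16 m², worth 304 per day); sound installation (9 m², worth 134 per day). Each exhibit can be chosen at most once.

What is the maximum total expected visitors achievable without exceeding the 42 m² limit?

Best packing: mineral collection + interactive orrery + textile wall + sound installation — 39 m², 1299 total.

1299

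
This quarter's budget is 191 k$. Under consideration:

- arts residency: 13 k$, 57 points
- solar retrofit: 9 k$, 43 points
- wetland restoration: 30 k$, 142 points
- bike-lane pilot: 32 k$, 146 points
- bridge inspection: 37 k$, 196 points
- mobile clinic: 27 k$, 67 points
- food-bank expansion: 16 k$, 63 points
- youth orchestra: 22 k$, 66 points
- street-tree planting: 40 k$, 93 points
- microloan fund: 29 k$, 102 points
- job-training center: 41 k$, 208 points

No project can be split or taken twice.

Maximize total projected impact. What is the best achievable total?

A density-first pass picks arts residency + solar retrofit + wetland restoration + bike-lane pilot + bridge inspection + food-bank expansion + job-training center — 855 at 178 k$.
Replace food-bank expansion with microloan fund: the trade gains 39 net, giving 894 at 191 k$.
The closest alternative, arts residency + wetland restoration + bike-lane pilot + bridge inspection + food-bank expansion + youth orchestra + job-training center, reaches only 878.

894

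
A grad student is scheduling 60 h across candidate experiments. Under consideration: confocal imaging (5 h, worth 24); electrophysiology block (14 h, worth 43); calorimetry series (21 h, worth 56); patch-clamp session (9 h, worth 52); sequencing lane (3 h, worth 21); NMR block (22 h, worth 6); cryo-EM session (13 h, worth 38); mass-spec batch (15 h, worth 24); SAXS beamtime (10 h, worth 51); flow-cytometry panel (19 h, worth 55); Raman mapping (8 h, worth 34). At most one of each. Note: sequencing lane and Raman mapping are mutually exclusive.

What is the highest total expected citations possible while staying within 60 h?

246

Ranking by ratio (expected citations/h): sequencing lane 7.00, patch-clamp session 5.78, SAXS beamtime 5.10.
Taking confocal imaging + electrophysiology block + patch-clamp session + sequencing lane + SAXS beamtime + flow-cytometry panel: 60 h used, 246 in expected citations.
The closest alternative, confocal imaging + electrophysiology block + patch-clamp session + cryo-EM session + SAXS beamtime + Raman mapping, reaches only 242.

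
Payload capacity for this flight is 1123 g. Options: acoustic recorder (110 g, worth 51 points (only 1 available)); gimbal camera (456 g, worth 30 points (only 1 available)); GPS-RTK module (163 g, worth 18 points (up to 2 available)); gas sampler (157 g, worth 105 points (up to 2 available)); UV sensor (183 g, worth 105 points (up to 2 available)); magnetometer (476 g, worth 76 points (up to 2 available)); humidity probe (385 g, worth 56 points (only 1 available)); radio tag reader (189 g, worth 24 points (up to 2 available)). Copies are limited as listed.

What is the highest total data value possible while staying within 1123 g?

507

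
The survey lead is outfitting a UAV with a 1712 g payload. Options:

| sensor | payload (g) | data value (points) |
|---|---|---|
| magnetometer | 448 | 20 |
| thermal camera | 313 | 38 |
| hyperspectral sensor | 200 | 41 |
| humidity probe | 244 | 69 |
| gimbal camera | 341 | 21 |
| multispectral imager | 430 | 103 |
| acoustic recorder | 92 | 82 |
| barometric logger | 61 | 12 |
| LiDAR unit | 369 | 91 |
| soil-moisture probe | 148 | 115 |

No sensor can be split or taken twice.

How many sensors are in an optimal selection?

7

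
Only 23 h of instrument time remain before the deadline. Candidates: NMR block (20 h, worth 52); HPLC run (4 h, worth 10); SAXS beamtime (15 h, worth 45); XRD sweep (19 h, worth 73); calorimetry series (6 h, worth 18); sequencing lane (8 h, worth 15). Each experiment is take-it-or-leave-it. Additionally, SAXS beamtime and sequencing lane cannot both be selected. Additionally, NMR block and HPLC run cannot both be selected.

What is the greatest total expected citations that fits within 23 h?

83

The ratio ordering already packs tightly: HPLC run + XRD sweep, 23 h, 83.
The closest alternative, XRD sweep, reaches only 73.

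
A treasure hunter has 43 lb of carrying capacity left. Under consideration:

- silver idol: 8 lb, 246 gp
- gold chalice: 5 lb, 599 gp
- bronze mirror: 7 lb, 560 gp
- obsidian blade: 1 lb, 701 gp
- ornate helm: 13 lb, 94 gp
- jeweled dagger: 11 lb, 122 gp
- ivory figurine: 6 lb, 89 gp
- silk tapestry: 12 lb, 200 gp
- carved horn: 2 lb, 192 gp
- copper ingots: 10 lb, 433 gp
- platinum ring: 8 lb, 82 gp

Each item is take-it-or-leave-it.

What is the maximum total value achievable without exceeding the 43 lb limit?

2820

Taking silver idol + gold chalice + bronze mirror + obsidian blade + ivory figurine + carved horn + copper ingots: 39 lb used, 2820 in value.
The closest alternative, silver idol + gold chalice + bronze mirror + obsidian blade + carved horn + copper ingots + platinum ring, reaches only 2813.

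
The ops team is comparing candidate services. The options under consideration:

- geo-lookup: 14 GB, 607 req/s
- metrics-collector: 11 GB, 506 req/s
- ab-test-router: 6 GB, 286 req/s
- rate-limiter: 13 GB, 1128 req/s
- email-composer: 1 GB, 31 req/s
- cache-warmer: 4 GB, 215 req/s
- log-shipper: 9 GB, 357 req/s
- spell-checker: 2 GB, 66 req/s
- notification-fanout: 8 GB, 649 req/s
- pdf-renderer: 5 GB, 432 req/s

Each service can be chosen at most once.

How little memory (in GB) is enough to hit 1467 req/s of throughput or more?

18

Minimise GB subject to total throughput ≥ 1467.
rate-limiter + pdf-renderer: 1560 throughput at 18 GB.
Any bundle with less than 18 GB falls short of 1467.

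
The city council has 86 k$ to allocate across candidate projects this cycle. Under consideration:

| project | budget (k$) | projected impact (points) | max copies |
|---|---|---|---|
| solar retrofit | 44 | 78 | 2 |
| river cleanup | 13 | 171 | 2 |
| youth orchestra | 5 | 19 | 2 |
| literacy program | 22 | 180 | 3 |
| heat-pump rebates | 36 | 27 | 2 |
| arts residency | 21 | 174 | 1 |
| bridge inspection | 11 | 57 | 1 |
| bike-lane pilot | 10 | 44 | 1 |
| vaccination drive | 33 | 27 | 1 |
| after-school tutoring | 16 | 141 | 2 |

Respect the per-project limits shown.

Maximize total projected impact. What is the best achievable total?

843

The ratio heuristic lands on 2×river cleanup + youth orchestra + arts residency + 2×after-school tutoring (817) but leaves 2 k$ idle.
Dropping youth orchestra and arts residency and after-school tutoring frees 42 k$; slotting in 2×literacy program (44 k$) lifts the total to 843 at 86 k$.
No other feasible combination exceeds 843.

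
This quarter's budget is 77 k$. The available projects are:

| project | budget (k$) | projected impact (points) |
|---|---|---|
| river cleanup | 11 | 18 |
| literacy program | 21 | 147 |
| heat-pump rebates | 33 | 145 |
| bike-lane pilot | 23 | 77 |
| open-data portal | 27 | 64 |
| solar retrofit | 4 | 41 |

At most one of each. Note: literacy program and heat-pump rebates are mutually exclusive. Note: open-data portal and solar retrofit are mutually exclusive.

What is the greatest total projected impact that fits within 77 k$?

288

Taking literacy program + bike-lane pilot + open-data portal: 71 k$ used, 288 in projected impact.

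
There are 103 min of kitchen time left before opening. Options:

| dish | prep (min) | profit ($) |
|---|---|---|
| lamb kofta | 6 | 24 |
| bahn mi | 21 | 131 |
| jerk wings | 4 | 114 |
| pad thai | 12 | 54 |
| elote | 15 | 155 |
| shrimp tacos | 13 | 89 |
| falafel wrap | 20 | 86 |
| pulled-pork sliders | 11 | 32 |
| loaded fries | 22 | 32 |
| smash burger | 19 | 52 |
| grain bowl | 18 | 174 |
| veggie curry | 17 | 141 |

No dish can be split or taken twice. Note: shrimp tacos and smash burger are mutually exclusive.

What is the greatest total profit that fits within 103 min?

Taking bahn mi + jerk wings + pad thai + elote + shrimp tacos + grain bowl + veggie curry: 100 min used, 858 in profit.
An exhaustive check of the 4096 subsets confirms 858.

858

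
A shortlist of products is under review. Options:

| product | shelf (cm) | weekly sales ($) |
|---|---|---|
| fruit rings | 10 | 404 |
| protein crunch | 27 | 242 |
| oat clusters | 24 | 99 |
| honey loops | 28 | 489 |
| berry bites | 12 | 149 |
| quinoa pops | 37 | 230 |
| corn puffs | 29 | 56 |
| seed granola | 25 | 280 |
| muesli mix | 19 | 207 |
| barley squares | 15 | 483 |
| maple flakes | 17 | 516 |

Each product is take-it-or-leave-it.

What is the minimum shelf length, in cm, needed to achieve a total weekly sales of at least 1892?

70

Minimise cm subject to total weekly sales ≥ 1892.
fruit rings + honey loops + barley squares + maple flakes reaches 1892 using 70 cm.
Any bundle with less than 70 cm falls short of 1892.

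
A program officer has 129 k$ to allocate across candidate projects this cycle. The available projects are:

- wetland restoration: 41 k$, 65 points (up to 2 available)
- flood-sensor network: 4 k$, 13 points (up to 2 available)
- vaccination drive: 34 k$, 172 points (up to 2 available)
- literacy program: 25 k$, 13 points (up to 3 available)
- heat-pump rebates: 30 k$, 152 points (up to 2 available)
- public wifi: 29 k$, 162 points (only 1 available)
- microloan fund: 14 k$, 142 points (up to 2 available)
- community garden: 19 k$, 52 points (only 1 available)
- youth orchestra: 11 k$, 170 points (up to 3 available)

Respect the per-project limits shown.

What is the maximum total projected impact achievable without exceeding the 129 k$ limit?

1141

Taking the top-ratio projects first gives 2×flood-sensor network + heat-pump rebates + public wifi + 2×microloan fund + 3×youth orchestra for 1134 (128 k$).
The 34 k$ tied up in flood-sensor network and heat-pump rebates is better spent on vaccination drive — total rises to 1141 (128 k$).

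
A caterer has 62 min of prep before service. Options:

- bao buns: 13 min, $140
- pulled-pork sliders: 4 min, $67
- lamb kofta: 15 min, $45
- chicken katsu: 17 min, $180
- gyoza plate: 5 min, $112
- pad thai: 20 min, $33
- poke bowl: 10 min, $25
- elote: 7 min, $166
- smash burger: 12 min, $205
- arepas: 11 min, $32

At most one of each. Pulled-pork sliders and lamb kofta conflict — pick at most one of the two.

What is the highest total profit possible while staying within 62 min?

870

By profit per min: elote 23.71, gyoza plate 22.40, smash burger 17.08, pulled-pork sliders 16.75 lead.
Best packing: bao buns + pulled-pork sliders + chicken katsu + gyoza plate + elote + smash burger — 58 min, 870 total.
No other feasible combination exceeds 870.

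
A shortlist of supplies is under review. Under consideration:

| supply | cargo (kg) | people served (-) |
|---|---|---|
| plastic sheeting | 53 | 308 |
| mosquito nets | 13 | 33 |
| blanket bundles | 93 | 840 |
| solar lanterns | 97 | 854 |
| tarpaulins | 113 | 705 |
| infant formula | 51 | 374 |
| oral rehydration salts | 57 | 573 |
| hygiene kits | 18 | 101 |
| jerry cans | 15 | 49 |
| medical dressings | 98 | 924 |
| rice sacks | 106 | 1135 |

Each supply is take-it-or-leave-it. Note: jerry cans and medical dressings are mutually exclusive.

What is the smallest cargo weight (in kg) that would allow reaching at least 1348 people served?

Look for the lowest-cargo combination reaching 1348.
blanket bundles + oral rehydration salts: 1413 people served at 150 kg.
Below 150 kg the best achievable stays under 1348.

150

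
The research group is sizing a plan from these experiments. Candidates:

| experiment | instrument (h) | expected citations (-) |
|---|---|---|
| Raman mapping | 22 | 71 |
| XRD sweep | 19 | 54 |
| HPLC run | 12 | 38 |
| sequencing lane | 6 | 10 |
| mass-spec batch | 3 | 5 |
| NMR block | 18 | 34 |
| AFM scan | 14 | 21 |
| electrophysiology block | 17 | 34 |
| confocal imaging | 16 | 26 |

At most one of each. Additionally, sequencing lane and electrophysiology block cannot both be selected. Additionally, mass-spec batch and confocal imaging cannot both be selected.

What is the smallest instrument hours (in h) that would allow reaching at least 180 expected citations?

67

Look for the lowest-instrument combination reaching 180.
Raman mapping + XRD sweep + HPLC run + AFM scan reaches 184 using 67 h.
Below 67 h the best achievable stays under 180.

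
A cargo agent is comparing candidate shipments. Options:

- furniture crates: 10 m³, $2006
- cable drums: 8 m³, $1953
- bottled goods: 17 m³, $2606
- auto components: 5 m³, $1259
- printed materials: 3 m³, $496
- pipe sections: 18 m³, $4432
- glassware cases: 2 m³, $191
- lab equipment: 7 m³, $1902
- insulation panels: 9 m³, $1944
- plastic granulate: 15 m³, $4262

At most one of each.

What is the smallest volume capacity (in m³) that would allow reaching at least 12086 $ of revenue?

Need the lightest bundle worth ≥ 12086.
cable drums + auto components + pipe sections + glassware cases + plastic granulate reaches 12097 using 48 m³.
No combination under 48 m³ hits 12086.

48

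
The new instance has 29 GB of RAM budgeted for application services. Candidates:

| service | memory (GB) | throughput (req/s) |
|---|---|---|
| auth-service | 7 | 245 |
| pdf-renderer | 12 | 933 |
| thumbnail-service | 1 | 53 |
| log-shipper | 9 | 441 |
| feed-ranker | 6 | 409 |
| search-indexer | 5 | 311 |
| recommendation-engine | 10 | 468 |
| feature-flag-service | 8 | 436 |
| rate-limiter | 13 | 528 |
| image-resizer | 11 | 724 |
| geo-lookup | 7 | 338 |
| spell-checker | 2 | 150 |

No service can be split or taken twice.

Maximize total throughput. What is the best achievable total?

2066

Filling by ratio: pdf-renderer + thumbnail-service + feed-ranker + search-indexer + spell-checker for 1856, with 3 GB left unused.
Replace thumbnail-service and search-indexer and spell-checker with image-resizer: the trade gains 210 net, giving 2066 at 29 GB.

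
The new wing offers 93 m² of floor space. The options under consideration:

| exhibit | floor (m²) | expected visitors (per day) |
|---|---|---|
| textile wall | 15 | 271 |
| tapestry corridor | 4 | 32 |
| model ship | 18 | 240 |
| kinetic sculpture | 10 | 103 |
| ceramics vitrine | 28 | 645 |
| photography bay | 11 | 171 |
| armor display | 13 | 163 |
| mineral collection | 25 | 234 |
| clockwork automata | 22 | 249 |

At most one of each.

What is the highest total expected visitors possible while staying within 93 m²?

1531

A density-first pass picks textile wall + tapestry corridor + model ship + ceramics vitrine + photography bay + armor display — 1522 at 89 m².
The 18 m² tied up in model ship is better spent on clockwork automata — total rises to 1531 (93 m²).
Runner-up textile wall + tapestry corridor + model ship + ceramics vitrine + photography bay + armor display tops out at 1522.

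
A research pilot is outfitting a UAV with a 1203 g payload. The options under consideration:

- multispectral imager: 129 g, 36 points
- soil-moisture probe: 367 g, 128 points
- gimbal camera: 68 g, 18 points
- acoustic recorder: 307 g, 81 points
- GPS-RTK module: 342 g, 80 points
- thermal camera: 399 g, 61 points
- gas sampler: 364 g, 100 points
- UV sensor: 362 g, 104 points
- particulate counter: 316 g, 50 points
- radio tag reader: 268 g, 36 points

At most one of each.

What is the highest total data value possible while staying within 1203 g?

350

By data value per g: soil-moisture probe 0.35, UV sensor 0.29, multispectral imager 0.28 lead.
Greedy by ratio would take multispectral imager + soil-moisture probe + gimbal camera + UV sensor + radio tag reader: 1194 g used, total 322.
The 397 g tied up in multispectral imager and radio tag reader is better spent on gas sampler — total rises to 350 (1161 g).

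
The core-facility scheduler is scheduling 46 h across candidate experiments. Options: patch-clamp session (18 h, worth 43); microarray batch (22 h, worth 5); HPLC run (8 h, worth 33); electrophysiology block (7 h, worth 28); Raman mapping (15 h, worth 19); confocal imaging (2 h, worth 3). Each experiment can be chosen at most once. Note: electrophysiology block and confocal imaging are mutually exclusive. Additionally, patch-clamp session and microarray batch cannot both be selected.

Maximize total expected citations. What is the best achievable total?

104

Best packing: patch-clamp session + HPLC run + electrophysiology block — 33 h, 104 total.
The closest alternative, patch-clamp session + HPLC run + Raman mapping + confocal imaging, reaches only 98.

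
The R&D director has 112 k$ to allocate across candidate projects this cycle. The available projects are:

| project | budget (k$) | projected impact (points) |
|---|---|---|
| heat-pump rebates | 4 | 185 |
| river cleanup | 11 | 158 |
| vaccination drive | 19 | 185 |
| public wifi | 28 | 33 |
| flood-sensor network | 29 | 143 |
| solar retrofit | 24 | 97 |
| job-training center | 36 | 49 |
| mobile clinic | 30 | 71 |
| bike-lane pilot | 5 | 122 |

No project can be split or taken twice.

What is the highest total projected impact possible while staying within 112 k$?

Best packing: heat-pump rebates + river cleanup + vaccination drive + flood-sensor network + solar retrofit + bike-lane pilot — 92 k$, 890 total.
Next best is heat-pump rebates + river cleanup + vaccination drive + flood-sensor network + mobile clinic + bike-lane pilot at 864 (98 k$) — short by 26.

890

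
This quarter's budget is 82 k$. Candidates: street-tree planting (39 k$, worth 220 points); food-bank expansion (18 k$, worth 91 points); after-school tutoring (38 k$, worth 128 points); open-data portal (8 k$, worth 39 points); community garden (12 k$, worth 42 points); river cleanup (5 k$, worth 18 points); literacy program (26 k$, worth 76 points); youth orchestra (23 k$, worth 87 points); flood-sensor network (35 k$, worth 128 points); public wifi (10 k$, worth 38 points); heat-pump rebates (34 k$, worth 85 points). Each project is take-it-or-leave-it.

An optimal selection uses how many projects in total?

5

Best achievable projected impact is 410.
street-tree planting + food-bank expansion + open-data portal + community garden + river cleanup hits 410 at 82 k$.
All optima have 5 projects.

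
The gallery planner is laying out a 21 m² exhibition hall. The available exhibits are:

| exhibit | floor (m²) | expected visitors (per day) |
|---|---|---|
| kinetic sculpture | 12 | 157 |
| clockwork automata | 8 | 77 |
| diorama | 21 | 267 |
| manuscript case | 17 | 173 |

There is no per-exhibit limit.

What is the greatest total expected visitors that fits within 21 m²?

267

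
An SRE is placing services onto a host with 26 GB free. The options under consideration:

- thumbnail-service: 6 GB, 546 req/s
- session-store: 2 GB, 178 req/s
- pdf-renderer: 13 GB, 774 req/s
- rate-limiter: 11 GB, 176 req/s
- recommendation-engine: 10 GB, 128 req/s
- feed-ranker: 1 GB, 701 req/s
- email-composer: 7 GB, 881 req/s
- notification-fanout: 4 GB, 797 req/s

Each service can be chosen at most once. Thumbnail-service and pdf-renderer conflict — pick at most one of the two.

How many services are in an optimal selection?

4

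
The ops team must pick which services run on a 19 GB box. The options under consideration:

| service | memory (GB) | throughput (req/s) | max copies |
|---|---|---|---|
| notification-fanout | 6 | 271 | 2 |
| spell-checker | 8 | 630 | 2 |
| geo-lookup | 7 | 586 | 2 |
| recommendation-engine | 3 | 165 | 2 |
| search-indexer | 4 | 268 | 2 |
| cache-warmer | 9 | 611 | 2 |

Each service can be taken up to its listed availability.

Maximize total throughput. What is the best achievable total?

1484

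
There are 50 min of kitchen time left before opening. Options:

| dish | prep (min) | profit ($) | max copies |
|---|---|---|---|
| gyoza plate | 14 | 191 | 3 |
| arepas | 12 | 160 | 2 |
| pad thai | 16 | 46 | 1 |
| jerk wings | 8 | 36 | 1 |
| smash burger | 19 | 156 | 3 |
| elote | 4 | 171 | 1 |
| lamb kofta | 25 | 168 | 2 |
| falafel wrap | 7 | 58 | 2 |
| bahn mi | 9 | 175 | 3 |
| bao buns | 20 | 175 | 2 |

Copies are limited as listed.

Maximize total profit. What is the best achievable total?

Taking the top-ratio dishes first gives gyoza plate + elote + 3×bahn mi for 887 (45 min).
Replace gyoza plate with arepas + falafel wrap: the trade gains 27 net, giving 914 at 50 min.
Every other selection either busts 50 min or exceeds an availability limit or fails to beat 914.

914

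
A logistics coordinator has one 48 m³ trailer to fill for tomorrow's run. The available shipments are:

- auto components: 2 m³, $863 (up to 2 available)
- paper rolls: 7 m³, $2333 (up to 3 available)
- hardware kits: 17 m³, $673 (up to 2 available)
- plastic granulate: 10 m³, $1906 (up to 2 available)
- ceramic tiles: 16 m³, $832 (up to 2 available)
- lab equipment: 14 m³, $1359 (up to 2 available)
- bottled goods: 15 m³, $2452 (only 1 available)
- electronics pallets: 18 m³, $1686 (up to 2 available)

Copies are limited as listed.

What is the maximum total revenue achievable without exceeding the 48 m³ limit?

12537

By revenue per m³: auto components 431.50, paper rolls 333.29, plastic granulate 190.60, bottled goods 163.47 lead.
The ratio ordering already packs tightly: 2×auto components + 3×paper rolls + 2×plastic granulate, 45 m³, 12537.
The spare 3 m³ is too small for any remaining shipment, and no exchange beats 12537.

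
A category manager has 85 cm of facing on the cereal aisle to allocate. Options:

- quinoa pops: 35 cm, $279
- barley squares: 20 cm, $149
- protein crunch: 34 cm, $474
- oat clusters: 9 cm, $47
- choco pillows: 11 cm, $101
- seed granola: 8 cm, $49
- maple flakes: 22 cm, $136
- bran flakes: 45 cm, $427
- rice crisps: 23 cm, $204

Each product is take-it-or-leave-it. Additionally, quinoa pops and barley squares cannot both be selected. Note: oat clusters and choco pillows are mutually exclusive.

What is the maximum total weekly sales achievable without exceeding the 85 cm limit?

Ranking by ratio (weekly sales/cm): protein crunch 13.94, bran flakes 9.49, choco pillows 9.18, rice crisps 8.87.
Taking protein crunch + bran flakes: 79 cm used, 901 in weekly sales.
An exhaustive check of the 512 subsets confirms 901.

901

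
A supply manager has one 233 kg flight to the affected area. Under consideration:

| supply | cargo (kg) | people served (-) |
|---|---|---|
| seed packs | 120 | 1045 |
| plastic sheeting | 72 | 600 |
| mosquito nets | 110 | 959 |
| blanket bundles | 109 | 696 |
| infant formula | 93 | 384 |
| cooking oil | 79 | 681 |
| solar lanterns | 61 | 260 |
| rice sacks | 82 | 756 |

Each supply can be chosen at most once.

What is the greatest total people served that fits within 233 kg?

The ratio heuristic lands on mosquito nets + rice sacks (1715) but leaves 41 kg idle.
Dropping mosquito nets frees 110 kg; slotting in plastic sheeting + cooking oil (151 kg) lifts the total to 2037 at 233 kg.
Next best is seed packs + mosquito nets at 2004 (230 kg) — short by 33.

2037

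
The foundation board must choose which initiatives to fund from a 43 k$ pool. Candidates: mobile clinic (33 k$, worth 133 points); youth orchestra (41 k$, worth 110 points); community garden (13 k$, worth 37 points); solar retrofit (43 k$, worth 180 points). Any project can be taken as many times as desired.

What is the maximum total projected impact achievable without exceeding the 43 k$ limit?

180

Ranking by ratio (projected impact/k$): solar retrofit 4.19, mobile clinic 4.03, community garden 2.85, youth orchestra 2.68.
Taking solar retrofit: 43 k$ used, 180 in projected impact.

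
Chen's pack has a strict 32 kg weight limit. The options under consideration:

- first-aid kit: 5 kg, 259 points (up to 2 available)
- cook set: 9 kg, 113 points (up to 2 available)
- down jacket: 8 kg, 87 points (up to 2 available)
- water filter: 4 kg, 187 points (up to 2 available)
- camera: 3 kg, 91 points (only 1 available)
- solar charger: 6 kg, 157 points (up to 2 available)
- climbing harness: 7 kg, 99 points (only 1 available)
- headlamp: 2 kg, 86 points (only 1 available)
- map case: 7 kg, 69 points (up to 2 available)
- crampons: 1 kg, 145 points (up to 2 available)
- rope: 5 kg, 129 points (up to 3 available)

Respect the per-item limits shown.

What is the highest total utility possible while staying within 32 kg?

A density-first pass picks 2×first-aid kit + 2×water filter + camera + solar charger + headlamp + 2×crampons — 1516 at 31 kg.
Replace camera and solar charger with 2×rope: the trade gains 10 net, giving 1526 at 32 kg.
No other feasible combination exceeds 1526.

1526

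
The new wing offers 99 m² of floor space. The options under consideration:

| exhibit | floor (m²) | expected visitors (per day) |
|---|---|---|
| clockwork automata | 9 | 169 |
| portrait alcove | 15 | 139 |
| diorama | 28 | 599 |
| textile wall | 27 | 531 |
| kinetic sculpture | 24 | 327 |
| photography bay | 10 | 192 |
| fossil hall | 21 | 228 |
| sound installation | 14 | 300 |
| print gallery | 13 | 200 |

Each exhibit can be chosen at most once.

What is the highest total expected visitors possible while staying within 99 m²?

1827

A density-first pass picks clockwork automata + diorama + textile wall + photography bay + sound installation — 1791 at 88 m².
Replace photography bay with fossil hall: the trade gains 36 net, giving 1827 at 99 m².
The closest alternative, diorama + textile wall + photography bay + sound installation + print gallery, reaches only 1822.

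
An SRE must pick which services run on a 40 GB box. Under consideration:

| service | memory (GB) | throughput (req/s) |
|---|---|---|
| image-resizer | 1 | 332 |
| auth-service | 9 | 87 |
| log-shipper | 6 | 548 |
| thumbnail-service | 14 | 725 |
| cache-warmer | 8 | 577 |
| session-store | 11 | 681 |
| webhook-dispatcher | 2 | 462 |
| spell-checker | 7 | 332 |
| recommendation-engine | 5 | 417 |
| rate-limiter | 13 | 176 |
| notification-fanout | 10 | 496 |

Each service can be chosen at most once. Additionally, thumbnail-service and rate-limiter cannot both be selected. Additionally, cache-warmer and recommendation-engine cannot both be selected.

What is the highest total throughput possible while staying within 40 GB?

3165

Best packing: image-resizer + log-shipper + thumbnail-service + session-store + webhook-dispatcher + recommendation-engine — 39 GB, 3165 total.
No other feasible combination exceeds 3165.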